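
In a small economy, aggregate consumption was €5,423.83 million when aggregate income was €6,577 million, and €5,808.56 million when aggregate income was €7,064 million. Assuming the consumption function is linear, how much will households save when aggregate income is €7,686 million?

S = 1386.06

MPC = (5808.56 − 5423.83)/(7064 − 6577) = 384.73/487 = 0.79
a = 5423.83 − 0.79(6577) = 5423.83 − 5195.83 = 228
C = 228 + 0.79(7686) = 6299.94
S = 7686 − 6299.94 = 1386.06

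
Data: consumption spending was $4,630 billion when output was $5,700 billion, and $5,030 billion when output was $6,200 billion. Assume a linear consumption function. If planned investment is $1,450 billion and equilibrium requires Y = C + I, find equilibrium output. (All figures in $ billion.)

MPC = (5030 − 4630)/(6200 − 5700) = 400/500 = 0.8
a = 4630 − 0.8(5700) = 70
Equilibrium: Y = 70 + 0.8Y + 1450
0.2Y = 1520, so Y = 1520/0.2 = 7600

Y = 7600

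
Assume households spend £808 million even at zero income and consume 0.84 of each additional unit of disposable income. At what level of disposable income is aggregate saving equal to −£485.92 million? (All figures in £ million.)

Y = 2013

S = Y − C = -808 + 0.16Y
-808 + 0.16Y = -485.92, so 0.16Y = 322.08 and Y = 2013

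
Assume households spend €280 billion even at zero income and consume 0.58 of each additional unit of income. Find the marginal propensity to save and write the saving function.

MPS = 0.42; S = -280 + 0.42Y

MPS = 1 − MPC = 1 − 0.58 = 0.42
S = Y − C = -280 + 0.42Y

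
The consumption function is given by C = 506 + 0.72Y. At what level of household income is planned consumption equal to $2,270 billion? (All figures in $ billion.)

506 + 0.72Y = 2270
0.72Y = 1764, so Y = 1764/0.72 = 2450

Y = 2450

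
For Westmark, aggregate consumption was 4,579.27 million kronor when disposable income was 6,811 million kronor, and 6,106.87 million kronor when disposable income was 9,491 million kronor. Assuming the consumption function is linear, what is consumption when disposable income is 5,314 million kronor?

MPC = (6106.87 − 4579.27)/(9491 − 6811) = 1527.6/2680 = 0.57
a = 4579.27 − 0.57(6811) = 4579.27 − 3882.27 = 697
C = 697 + 0.57(5314) = 697 + 3028.98 = 3725.98

C = 3725.98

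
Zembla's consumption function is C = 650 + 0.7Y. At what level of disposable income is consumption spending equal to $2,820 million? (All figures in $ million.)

650 + 0.7Y = 2820
0.7Y = 2170, so Y = 2170/0.7 = 3100

Y = 3100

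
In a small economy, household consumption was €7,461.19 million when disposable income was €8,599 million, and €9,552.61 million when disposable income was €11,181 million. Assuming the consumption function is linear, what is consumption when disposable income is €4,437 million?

MPC = (9552.61 − 7461.19)/(11181 − 8599) = 2091.42/2582 = 0.81
a = 7461.19 − 0.81(8599) = 7461.19 − 6965.19 = 496
C = 496 + 0.81(4437) = 496 + 3593.97 = 4089.97

C = 4089.97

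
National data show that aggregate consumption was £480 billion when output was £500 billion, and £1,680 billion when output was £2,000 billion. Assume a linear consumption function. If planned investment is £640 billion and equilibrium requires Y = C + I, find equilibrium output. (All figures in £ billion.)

MPC = (1680 − 480)/(2000 − 500) = 1200/1500 = 0.8
a = 480 − 0.8(500) = 80
Equilibrium: Y = 80 + 0.8Y + 640
0.2Y = 720, so Y = 720/0.2 = 3600

Y = 3600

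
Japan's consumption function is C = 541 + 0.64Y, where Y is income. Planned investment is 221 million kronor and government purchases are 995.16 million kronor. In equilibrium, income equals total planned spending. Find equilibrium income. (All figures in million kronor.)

Y = C + I + G = 541 + 0.64Y + 221 + 995.16
Y − 0.64Y = 1757.16
0.36Y = 1757.16, so Y = 1757.16/0.36 = 4881

Y = 4881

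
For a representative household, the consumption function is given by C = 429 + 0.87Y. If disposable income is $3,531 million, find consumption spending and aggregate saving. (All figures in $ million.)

C = 3500.97; S = 30.03

C = 429 + 0.87(3531) = 429 + 3071.97 = 3500.97
S = Y − C = 3531 − 3500.97 = 30.03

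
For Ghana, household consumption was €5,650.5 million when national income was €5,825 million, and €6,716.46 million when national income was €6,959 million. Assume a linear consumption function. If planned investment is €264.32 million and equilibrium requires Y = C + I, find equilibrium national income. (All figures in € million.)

MPC = (6716.46 − 5650.5)/(6959 − 5825) = 1065.96/1134 = 0.94
a = 5650.5 − 0.94(5825) = 175
Equilibrium: Y = 175 + 0.94Y + 264.32
0.06Y = 439.32, so Y = 439.32/0.06 = 7322

Y = 7322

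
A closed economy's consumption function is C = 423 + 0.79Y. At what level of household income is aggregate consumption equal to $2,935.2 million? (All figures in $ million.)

Y = 3180

423 + 0.79Y = 2935.2
0.79Y = 2512.2, so Y = 2512.2/0.79 = 3180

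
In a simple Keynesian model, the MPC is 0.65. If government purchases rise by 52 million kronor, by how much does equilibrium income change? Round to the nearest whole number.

ΔY ≈ 149

The multiplier is 1/(1 − MPC) = 1/0.35.
ΔY = 52/0.35 = 148.57 ≈ 149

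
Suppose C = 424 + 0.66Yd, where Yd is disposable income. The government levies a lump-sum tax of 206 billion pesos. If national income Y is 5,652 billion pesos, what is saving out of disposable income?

Yd = Y − T = 5652 − 206 = 5446
C = 424 + 0.66(5446) = 424 + 3594.36 = 4018.36
S = Yd − C = 5446 − 4018.36 = 1427.64

S = 1427.64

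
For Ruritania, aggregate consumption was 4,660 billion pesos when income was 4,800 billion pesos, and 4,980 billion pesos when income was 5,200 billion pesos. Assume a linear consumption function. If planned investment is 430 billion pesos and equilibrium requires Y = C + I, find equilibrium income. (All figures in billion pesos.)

Y = 6250

MPC = (4980 − 4660)/(5200 − 4800) = 320/400 = 0.8
a = 4660 − 0.8(4800) = 820
Equilibrium: Y = 820 + 0.8Y + 430
0.2Y = 1250, so Y = 1250/0.2 = 6250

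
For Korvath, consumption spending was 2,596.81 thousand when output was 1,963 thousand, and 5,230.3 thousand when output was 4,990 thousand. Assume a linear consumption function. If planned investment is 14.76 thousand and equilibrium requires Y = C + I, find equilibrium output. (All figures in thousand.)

Y = 6952

MPC = (5230.3 − 2596.81)/(4990 − 1963) = 2633.49/3027 = 0.87
a = 2596.81 − 0.87(1963) = 889
Equilibrium: Y = 889 + 0.87Y + 14.76
0.13Y = 903.76, so Y = 903.76/0.13 = 6952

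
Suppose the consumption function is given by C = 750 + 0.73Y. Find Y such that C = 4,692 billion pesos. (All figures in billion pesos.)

750 + 0.73Y = 4692
0.73Y = 3942, so Y = 3942/0.73 = 5400

Y = 5400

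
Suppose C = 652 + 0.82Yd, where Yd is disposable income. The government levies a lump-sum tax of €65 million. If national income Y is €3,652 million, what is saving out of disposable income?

Yd = Y − T = 3652 − 65 = 3587
C = 652 + 0.82(3587) = 652 + 2941.34 = 3593.34
S = Yd − C = 3587 − 3593.34 = -6.34

S = -6.34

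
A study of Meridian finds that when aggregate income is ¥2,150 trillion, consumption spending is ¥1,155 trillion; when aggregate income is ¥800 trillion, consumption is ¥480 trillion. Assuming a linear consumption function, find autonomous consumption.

a = 80

MPC = ΔC/ΔY = (1155 − 480)/(2150 − 800) = 675/1350 = 0.5
a = C − MPC·Y = 480 − 0.5(800) = 480 − 400 = 80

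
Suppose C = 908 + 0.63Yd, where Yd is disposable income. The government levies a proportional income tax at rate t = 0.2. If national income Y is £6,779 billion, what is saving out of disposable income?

S = 1098.584

Yd = (1 − 0.2)(6779) = 0.8(6779) = 5423.2
C = 908 + 0.63(5423.2) = 908 + 3416.616 = 4324.616
S = Yd − C = 5423.2 − 4324.616 = 1098.584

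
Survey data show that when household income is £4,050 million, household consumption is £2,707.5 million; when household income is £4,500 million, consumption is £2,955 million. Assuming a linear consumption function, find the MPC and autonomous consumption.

MPC = ΔC/ΔY = (2955 − 2707.5)/(4500 − 4050) = 247.5/450 = 0.55
a = C − MPC·Y = 2707.5 − 0.55(4050) = 2707.5 − 2227.5 = 480

MPC = 0.55; a = 480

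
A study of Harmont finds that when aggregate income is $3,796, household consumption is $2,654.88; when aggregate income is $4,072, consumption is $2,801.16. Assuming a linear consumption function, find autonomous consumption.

a = 643

MPC = ΔC/ΔY = (2801.16 − 2654.88)/(4072 − 3796) = 146.28/276 = 0.53
a = C − MPC·Y = 2654.88 − 0.53(3796) = 2654.88 − 2011.88 = 643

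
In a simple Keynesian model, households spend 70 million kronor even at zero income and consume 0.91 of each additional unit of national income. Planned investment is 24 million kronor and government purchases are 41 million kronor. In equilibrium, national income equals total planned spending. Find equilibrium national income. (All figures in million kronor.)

Y = 1500

Y = C + I + G = 70 + 0.91Y + 24 + 41
Y − 0.91Y = 135
0.09Y = 135, so Y = 135/0.09 = 1500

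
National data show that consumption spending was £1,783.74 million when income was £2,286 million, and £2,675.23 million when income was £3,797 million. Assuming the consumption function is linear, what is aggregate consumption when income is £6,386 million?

C = 4202.74

MPC = (2675.23 − 1783.74)/(3797 − 2286) = 891.49/1511 = 0.59
a = 1783.74 − 0.59(2286) = 1783.74 − 1348.74 = 435
C = 435 + 0.59(6386) = 435 + 3767.74 = 4202.74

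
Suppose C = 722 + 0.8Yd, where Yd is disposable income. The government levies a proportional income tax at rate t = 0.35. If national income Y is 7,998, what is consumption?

Yd = (1 − 0.35)(7998) = 0.65(7998) = 5198.7
C = 722 + 0.8(5198.7) = 722 + 4158.96 = 4880.96

C = 4880.96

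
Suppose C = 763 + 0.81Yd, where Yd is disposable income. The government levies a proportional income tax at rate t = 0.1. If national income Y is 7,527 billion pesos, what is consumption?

Yd = (1 − 0.1)(7527) = 0.9(7527) = 6774.3
C = 763 + 0.81(6774.3) = 763 + 5487.183 = 6250.183

C = 6250.183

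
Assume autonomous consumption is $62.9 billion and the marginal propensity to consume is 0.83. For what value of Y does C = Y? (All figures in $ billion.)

At break-even, C = Y: 62.9 + 0.83Y = Y
0.17Y = 62.9, so Y = 62.9/0.17 = 370

Y = 370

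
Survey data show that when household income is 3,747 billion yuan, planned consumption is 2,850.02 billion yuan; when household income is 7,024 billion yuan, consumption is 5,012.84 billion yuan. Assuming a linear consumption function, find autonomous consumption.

MPC = ΔC/ΔY = (5012.84 − 2850.02)/(7024 − 3747) = 2162.82/3277 = 0.66
a = C − MPC·Y = 2850.02 − 0.66(3747) = 2850.02 − 2473.02 = 377

a = 377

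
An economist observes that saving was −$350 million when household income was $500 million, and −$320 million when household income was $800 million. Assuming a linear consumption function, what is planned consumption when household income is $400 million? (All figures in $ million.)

MPS = ΔS/ΔY = (-320 − (-350))/(800 − 500) = 30/300 = 0.1
MPC = 1 − MPS = 0.9
Autonomous saving = -350 − 0.1(500) = -400, so a = 400
C = 400 + 0.9(400) = 400 + 360 = 760

C = 760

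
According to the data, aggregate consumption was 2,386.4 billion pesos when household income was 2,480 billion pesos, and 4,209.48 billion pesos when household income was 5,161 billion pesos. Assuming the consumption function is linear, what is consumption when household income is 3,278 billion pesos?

C = 2929.04

MPC = (4209.48 − 2386.4)/(5161 − 2480) = 1823.08/2681 = 0.68
a = 2386.4 − 0.68(2480) = 2386.4 − 1686.4 = 700
C = 700 + 0.68(3278) = 700 + 2229.04 = 2929.04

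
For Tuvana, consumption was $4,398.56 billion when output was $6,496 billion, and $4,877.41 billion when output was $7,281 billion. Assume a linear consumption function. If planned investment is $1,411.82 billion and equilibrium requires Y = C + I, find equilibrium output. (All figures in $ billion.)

MPC = (4877.41 − 4398.56)/(7281 − 6496) = 478.85/785 = 0.61
a = 4398.56 − 0.61(6496) = 436
Equilibrium: Y = 436 + 0.61Y + 1411.82
0.39Y = 1847.82, so Y = 1847.82/0.39 = 4738

Y = 4738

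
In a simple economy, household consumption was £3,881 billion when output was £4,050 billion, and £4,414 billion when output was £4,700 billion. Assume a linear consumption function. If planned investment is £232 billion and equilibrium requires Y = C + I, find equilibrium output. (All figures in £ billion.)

MPC = (4414 − 3881)/(4700 − 4050) = 533/650 = 0.82
a = 3881 − 0.82(4050) = 560
Equilibrium: Y = 560 + 0.82Y + 232
0.18Y = 792, so Y = 792/0.18 = 4400

Y = 4400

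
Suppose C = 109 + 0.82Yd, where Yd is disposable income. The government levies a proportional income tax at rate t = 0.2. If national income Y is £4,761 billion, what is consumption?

C = 3232.216

Yd = (1 − 0.2)(4761) = 0.8(4761) = 3808.8
C = 109 + 0.82(3808.8) = 109 + 3123.216 = 3232.216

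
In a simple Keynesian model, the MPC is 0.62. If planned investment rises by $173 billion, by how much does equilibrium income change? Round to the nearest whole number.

The multiplier is 1/(1 − MPC) = 1/0.38.
ΔY = 173/0.38 = 455.26 ≈ 455

ΔY ≈ 455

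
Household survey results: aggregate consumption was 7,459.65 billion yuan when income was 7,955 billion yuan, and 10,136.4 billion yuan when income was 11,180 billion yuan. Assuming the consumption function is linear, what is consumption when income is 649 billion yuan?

MPC = (10136.4 − 7459.65)/(11180 − 7955) = 2676.75/3225 = 0.83
a = 7459.65 − 0.83(7955) = 7459.65 − 6602.65 = 857
C = 857 + 0.83(649) = 857 + 538.67 = 1395.67

C = 1395.67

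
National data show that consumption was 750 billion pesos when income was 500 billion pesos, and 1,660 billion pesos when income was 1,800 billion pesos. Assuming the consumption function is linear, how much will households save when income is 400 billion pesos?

MPC = (1660 − 750)/(1800 − 500) = 910/1300 = 0.7
a = 750 − 0.7(500) = 750 − 350 = 400
C = 400 + 0.7(400) = 680
S = 400 − 680 = -280

S = -280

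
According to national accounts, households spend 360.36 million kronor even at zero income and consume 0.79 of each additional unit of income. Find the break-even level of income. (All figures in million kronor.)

At break-even, C = Y: 360.36 + 0.79Y = Y
0.21Y = 360.36, so Y = 360.36/0.21 = 1716

Y = 1716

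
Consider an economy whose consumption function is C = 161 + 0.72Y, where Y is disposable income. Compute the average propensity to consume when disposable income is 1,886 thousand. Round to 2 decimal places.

C = 161 + 0.72(1886) = 1518.92
APC = C/Y = 1518.92/1886 = 0.81

APC = 0.81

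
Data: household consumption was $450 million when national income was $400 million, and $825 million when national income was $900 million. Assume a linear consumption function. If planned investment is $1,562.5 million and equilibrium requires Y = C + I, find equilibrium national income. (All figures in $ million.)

Y = 6850

MPC = (825 − 450)/(900 − 400) = 375/500 = 0.75
a = 450 − 0.75(400) = 150
Equilibrium: Y = 150 + 0.75Y + 1562.5
0.25Y = 1712.5, so Y = 1712.5/0.25 = 6850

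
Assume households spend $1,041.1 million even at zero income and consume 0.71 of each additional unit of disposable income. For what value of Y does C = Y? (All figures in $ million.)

At break-even, C = Y: 1041.1 + 0.71Y = Y
0.29Y = 1041.1, so Y = 1041.1/0.29 = 3590

Y = 3590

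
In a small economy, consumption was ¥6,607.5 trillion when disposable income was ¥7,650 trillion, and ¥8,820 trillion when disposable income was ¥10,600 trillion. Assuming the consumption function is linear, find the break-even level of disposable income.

Y = 3480

MPC = (8820 − 6607.5)/(10600 − 7650) = 2212.5/2950 = 0.75
a = 6607.5 − 0.75(7650) = 6607.5 − 5737.5 = 870
Break-even: Y = a/(1−MPC) = 870/0.25 = 3480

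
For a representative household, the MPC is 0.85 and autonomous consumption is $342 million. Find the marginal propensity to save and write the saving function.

MPS = 0.15; S = -342 + 0.15Y

MPS = 1 − MPC = 1 − 0.85 = 0.15
S = Y − C = -342 + 0.15Y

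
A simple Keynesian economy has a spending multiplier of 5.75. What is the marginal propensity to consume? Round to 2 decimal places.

MPC = 0.83

k = 1/(1 − MPC), so 1 − MPC = 1/k = 1/5.75 = 0.1739
MPC = 1 − 0.1739 = 0.83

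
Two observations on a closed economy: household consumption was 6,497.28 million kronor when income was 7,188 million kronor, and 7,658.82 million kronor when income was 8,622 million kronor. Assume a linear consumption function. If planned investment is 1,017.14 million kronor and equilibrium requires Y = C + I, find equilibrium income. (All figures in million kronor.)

Y = 8906

MPC = (7658.82 − 6497.28)/(8622 − 7188) = 1161.54/1434 = 0.81
a = 6497.28 − 0.81(7188) = 675
Equilibrium: Y = 675 + 0.81Y + 1017.14
0.19Y = 1692.14, so Y = 1692.14/0.19 = 8906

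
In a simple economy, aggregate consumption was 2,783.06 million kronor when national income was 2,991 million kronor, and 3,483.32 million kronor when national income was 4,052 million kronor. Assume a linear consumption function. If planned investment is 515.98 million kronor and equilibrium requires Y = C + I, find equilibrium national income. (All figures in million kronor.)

MPC = (3483.32 − 2783.06)/(4052 − 2991) = 700.26/1061 = 0.66
a = 2783.06 − 0.66(2991) = 809
Equilibrium: Y = 809 + 0.66Y + 515.98
0.34Y = 1324.98, so Y = 1324.98/0.34 = 3897

Y = 3897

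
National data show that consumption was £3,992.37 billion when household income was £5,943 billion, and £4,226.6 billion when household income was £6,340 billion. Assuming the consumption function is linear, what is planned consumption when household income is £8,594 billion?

MPC = (4226.6 − 3992.37)/(6340 − 5943) = 234.23/397 = 0.59
a = 3992.37 − 0.59(5943) = 3992.37 − 3506.37 = 486
C = 486 + 0.59(8594) = 486 + 5070.46 = 5556.46

C = 5556.46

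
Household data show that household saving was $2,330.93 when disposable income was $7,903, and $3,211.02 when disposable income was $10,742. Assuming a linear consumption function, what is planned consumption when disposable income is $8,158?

C = 5748.02

MPS = ΔS/ΔY = (3211.02 − 2330.93)/(10742 − 7903) = 880.09/2839 = 0.31
MPC = 1 − MPS = 0.69
Autonomous saving = 2330.93 − 0.31(7903) = -119, so a = 119
C = 119 + 0.69(8158) = 119 + 5629.02 = 5748.02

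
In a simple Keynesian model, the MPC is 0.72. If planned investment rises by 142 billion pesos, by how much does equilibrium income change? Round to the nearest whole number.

ΔY ≈ 507

The multiplier is 1/(1 − MPC) = 1/0.28.
ΔY = 142/0.28 = 507.14 ≈ 507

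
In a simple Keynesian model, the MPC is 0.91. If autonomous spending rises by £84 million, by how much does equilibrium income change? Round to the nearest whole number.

ΔY ≈ 933

The multiplier is 1/(1 − MPC) = 1/0.09.
ΔY = 84/0.09 = 933.33 ≈ 933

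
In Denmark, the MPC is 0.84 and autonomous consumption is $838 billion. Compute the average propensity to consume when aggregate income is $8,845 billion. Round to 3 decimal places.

APC = 0.935

C = 838 + 0.84(8845) = 8267.8
APC = C/Y = 8267.8/8845 = 0.935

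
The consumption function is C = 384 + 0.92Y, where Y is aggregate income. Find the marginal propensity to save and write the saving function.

MPS = 0.08; S = -384 + 0.08Y

MPS = 1 − MPC = 1 − 0.92 = 0.08
S = Y − C = -384 + 0.08Y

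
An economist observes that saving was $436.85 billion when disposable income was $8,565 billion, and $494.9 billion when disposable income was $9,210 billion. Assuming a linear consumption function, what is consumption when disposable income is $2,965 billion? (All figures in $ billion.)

C = 3032.15

MPS = ΔS/ΔY = (494.9 − 436.85)/(9210 − 8565) = 58.05/645 = 0.09
MPC = 1 − MPS = 0.91
Autonomous saving = 436.85 − 0.09(8565) = -334, so a = 334
C = 334 + 0.91(2965) = 334 + 2698.15 = 3032.15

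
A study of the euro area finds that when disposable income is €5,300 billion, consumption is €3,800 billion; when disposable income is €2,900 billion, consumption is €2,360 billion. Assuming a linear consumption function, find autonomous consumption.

MPC = ΔC/ΔY = (3800 − 2360)/(5300 − 2900) = 1440/2400 = 0.6
a = C − MPC·Y = 2360 − 0.6(2900) = 2360 − 1740 = 620

a = 620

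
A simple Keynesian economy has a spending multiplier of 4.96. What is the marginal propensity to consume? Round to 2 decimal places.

MPC = 0.80

k = 1/(1 − MPC), so 1 − MPC = 1/k = 1/4.96 = 0.2016
MPC = 1 − 0.2016 = 0.80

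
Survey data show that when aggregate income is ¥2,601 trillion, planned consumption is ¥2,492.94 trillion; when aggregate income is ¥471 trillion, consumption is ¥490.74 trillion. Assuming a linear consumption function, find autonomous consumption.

MPC = ΔC/ΔY = (2492.94 − 490.74)/(2601 − 471) = 2002.2/2130 = 0.94
a = C − MPC·Y = 490.74 − 0.94(471) = 490.74 − 442.74 = 48

a = 48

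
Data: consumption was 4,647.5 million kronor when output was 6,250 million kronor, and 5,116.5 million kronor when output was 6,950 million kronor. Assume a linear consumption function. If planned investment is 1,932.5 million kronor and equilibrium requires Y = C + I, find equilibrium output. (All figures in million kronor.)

MPC = (5116.5 − 4647.5)/(6950 − 6250) = 469/700 = 0.67
a = 4647.5 − 0.67(6250) = 460
Equilibrium: Y = 460 + 0.67Y + 1932.5
0.33Y = 2392.5, so Y = 2392.5/0.33 = 7250

Y = 7250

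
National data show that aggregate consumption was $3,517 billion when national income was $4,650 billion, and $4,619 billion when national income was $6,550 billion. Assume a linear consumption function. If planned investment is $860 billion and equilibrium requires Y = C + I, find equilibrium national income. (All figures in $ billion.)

Y = 4000

MPC = (4619 − 3517)/(6550 − 4650) = 1102/1900 = 0.58
a = 3517 − 0.58(4650) = 820
Equilibrium: Y = 820 + 0.58Y + 860
0.42Y = 1680, so Y = 1680/0.42 = 4000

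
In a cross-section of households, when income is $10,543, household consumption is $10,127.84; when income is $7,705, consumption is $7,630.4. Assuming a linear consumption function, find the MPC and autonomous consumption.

MPC = ΔC/ΔY = (10127.84 − 7630.4)/(10543 − 7705) = 2497.44/2838 = 0.88
a = C − MPC·Y = 7630.4 − 0.88(7705) = 7630.4 − 6780.4 = 850

MPC = 0.88; a = 850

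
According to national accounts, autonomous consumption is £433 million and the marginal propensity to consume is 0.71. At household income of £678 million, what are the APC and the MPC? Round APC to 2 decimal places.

MPC = 0.71 (the slope of the consumption function)
C = 433 + 0.71(678) = 914.38, so APC = 914.38/678 = 1.35

APC = 1.35; MPC = 0.71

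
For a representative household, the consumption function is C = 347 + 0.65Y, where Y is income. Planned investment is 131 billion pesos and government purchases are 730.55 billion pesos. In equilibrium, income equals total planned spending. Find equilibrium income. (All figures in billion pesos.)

Y = 3453

Y = C + I + G = 347 + 0.65Y + 131 + 730.55
Y − 0.65Y = 1208.55
0.35Y = 1208.55, so Y = 1208.55/0.35 = 3453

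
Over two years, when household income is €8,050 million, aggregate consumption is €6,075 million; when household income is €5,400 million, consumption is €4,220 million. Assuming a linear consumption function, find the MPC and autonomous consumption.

MPC = ΔC/ΔY = (6075 − 4220)/(8050 − 5400) = 1855/2650 = 0.7
a = C − MPC·Y = 4220 − 0.7(5400) = 4220 − 3780 = 440

MPC = 0.7; a = 440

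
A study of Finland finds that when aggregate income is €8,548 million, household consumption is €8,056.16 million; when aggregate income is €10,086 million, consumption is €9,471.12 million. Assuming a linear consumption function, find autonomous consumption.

MPC = ΔC/ΔY = (9471.12 − 8056.16)/(10086 − 8548) = 1414.96/1538 = 0.92
a = C − MPC·Y = 8056.16 − 0.92(8548) = 8056.16 − 7864.16 = 192

a = 192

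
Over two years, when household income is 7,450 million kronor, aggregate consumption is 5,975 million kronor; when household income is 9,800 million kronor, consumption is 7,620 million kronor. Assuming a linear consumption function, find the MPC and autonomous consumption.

MPC = 0.7; a = 760

MPC = ΔC/ΔY = (7620 − 5975)/(9800 − 7450) = 1645/2350 = 0.7
a = C − MPC·Y = 5975 − 0.7(7450) = 5975 − 5215 = 760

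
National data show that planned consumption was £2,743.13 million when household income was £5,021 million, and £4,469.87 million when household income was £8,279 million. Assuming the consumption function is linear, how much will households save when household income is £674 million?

MPC = (4469.87 − 2743.13)/(8279 − 5021) = 1726.74/3258 = 0.53
a = 2743.13 − 0.53(5021) = 2743.13 − 2661.13 = 82
C = 82 + 0.53(674) = 439.22
S = 674 − 439.22 = 234.78

S = 234.78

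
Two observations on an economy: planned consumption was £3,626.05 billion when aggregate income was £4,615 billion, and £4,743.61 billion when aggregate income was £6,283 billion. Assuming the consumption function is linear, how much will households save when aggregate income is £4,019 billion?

MPC = (4743.61 − 3626.05)/(6283 − 4615) = 1117.56/1668 = 0.67
a = 3626.05 − 0.67(4615) = 3626.05 − 3092.05 = 534
C = 534 + 0.67(4019) = 3226.73
S = 4019 − 3226.73 = 792.27

S = 792.27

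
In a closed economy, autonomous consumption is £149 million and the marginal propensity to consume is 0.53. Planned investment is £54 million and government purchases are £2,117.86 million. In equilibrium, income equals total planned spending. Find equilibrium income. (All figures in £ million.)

Y = C + I + G = 149 + 0.53Y + 54 + 2117.86
Y − 0.53Y = 2320.86
0.47Y = 2320.86, so Y = 2320.86/0.47 = 4938

Y = 4938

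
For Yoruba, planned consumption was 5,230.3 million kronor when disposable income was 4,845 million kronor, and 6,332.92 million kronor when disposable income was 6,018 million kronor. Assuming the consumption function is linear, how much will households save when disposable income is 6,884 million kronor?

S = -262.96

MPC = (6332.92 − 5230.3)/(6018 − 4845) = 1102.62/1173 = 0.94
a = 5230.3 − 0.94(4845) = 5230.3 − 4554.3 = 676
C = 676 + 0.94(6884) = 7146.96
S = 6884 − 7146.96 = -262.96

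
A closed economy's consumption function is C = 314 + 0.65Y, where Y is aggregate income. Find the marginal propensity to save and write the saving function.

MPS = 1 − MPC = 1 − 0.65 = 0.35
S = Y − C = -314 + 0.35Y

MPS = 0.35; S = -314 + 0.35Y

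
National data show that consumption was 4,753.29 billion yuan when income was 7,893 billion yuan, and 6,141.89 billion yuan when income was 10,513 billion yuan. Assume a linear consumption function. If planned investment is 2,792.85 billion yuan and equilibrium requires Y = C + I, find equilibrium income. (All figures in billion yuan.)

MPC = (6141.89 − 4753.29)/(10513 − 7893) = 1388.6/2620 = 0.53
a = 4753.29 − 0.53(7893) = 570
Equilibrium: Y = 570 + 0.53Y + 2792.85
0.47Y = 3362.85, so Y = 3362.85/0.47 = 7155

Y = 7155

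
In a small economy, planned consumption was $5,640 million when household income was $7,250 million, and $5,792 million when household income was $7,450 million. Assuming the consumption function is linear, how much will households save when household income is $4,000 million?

MPC = (5792 − 5640)/(7450 − 7250) = 152/200 = 0.76
a = 5640 − 0.76(7250) = 5640 − 5510 = 130
C = 130 + 0.76(4000) = 3170
S = 4000 − 3170 = 830

S = 830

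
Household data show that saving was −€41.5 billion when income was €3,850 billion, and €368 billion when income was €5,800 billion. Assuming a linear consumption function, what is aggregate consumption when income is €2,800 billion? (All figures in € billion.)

MPS = ΔS/ΔY = (368 − (-41.5))/(5800 − 3850) = 409.5/1950 = 0.21
MPC = 1 − MPS = 0.79
Autonomous saving = -41.5 − 0.21(3850) = -850, so a = 850
C = 850 + 0.79(2800) = 850 + 2212 = 3062

C = 3062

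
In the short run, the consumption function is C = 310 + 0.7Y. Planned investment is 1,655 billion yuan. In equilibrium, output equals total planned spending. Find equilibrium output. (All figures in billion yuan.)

Y = 6550

Y = C + I = 310 + 0.7Y + 1655
Y − 0.7Y = 1965
0.3Y = 1965, so Y = 1965/0.3 = 6550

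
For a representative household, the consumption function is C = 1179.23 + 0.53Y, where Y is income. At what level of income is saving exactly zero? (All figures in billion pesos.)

Y = 2509

At break-even, C = Y: 1179.23 + 0.53Y = Y
0.47Y = 1179.23, so Y = 1179.23/0.47 = 2509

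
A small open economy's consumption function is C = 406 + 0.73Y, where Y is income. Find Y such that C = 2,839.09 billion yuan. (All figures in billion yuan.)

Y = 3333

406 + 0.73Y = 2839.09
0.73Y = 2433.09, so Y = 2433.09/0.73 = 3333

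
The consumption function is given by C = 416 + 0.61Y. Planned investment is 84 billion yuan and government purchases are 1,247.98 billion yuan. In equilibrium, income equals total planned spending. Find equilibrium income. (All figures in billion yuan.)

Y = 4482

Y = C + I + G = 416 + 0.61Y + 84 + 1247.98
Y − 0.61Y = 1747.98
0.39Y = 1747.98, so Y = 1747.98/0.39 = 4482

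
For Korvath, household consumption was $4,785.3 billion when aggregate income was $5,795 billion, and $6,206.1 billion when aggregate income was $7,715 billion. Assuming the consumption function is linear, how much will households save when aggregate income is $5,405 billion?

MPC = (6206.1 − 4785.3)/(7715 − 5795) = 1420.8/1920 = 0.74
a = 4785.3 − 0.74(5795) = 4785.3 − 4288.3 = 497
C = 497 + 0.74(5405) = 4496.7
S = 5405 − 4496.7 = 908.3

S = 908.3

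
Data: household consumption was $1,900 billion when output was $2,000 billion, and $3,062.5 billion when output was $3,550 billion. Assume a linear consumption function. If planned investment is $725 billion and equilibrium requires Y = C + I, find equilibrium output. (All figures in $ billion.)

MPC = (3062.5 − 1900)/(3550 − 2000) = 1162.5/1550 = 0.75
a = 1900 − 0.75(2000) = 400
Equilibrium: Y = 400 + 0.75Y + 725
0.25Y = 1125, so Y = 1125/0.25 = 4500

Y = 4500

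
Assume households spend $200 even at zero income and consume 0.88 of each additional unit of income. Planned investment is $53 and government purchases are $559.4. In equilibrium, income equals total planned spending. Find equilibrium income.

Y = 6770

Y = C + I + G = 200 + 0.88Y + 53 + 559.4
Y − 0.88Y = 812.4
0.12Y = 812.4, so Y = 812.4/0.12 = 6770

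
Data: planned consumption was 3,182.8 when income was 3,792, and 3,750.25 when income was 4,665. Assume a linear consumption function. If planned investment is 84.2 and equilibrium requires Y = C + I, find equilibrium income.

MPC = (3750.25 − 3182.8)/(4665 − 3792) = 567.45/873 = 0.65
a = 3182.8 − 0.65(3792) = 718
Equilibrium: Y = 718 + 0.65Y + 84.2
0.35Y = 802.2, so Y = 802.2/0.35 = 2292

Y = 2292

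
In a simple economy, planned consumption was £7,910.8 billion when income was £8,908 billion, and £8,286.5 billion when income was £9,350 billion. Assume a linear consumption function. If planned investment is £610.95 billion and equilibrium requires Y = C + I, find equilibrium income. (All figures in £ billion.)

Y = 6333

MPC = (8286.5 − 7910.8)/(9350 − 8908) = 375.7/442 = 0.85
a = 7910.8 − 0.85(8908) = 339
Equilibrium: Y = 339 + 0.85Y + 610.95
0.15Y = 949.95, so Y = 949.95/0.15 = 6333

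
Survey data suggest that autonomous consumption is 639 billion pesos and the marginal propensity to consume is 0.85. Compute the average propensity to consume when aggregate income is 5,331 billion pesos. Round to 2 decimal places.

C = 639 + 0.85(5331) = 5170.35
APC = C/Y = 5170.35/5331 = 0.97

APC = 0.97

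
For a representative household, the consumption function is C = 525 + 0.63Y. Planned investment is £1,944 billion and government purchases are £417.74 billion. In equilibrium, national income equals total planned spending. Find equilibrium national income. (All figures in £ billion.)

Y = C + I + G = 525 + 0.63Y + 1944 + 417.74
Y − 0.63Y = 2886.74
0.37Y = 2886.74, so Y = 2886.74/0.37 = 7802

Y = 7802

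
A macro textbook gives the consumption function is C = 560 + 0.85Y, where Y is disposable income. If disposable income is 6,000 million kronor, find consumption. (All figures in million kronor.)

C = 5660

C = 560 + 0.85(6000) = 560 + 5100 = 5660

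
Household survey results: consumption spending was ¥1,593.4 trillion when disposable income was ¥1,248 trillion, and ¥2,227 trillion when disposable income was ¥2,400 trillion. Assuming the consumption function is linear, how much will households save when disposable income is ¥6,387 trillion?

S = 1967.15

MPC = (2227 − 1593.4)/(2400 − 1248) = 633.6/1152 = 0.55
a = 1593.4 − 0.55(1248) = 1593.4 − 686.4 = 907
C = 907 + 0.55(6387) = 4419.85
S = 6387 − 4419.85 = 1967.15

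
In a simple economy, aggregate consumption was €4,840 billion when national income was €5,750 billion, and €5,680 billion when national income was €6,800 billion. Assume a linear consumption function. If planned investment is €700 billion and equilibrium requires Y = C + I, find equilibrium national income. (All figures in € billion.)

MPC = (5680 − 4840)/(6800 − 5750) = 840/1050 = 0.8
a = 4840 − 0.8(5750) = 240
Equilibrium: Y = 240 + 0.8Y + 700
0.2Y = 940, so Y = 940/0.2 = 4700

Y = 4700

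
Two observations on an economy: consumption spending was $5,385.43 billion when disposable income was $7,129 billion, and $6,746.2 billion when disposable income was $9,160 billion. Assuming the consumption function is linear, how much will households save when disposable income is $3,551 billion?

S = 562.83

MPC = (6746.2 − 5385.43)/(9160 − 7129) = 1360.77/2031 = 0.67
a = 5385.43 − 0.67(7129) = 5385.43 − 4776.43 = 609
C = 609 + 0.67(3551) = 2988.17
S = 3551 − 2988.17 = 562.83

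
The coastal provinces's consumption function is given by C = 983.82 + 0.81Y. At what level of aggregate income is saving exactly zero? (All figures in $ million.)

Y = 5178

At break-even, C = Y: 983.82 + 0.81Y = Y
0.19Y = 983.82, so Y = 983.82/0.19 = 5178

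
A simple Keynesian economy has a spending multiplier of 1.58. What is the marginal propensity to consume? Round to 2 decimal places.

MPC = 0.37

k = 1/(1 − MPC), so 1 − MPC = 1/k = 1/1.58 = 0.6329
MPC = 1 − 0.6329 = 0.37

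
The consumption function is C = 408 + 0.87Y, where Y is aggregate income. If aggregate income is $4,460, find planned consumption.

C = 408 + 0.87(4460) = 408 + 3880.2 = 4288.2

C = 4288.2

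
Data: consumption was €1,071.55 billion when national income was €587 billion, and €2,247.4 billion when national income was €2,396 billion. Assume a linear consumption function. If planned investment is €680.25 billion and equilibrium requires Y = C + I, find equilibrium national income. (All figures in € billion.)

Y = 3915

MPC = (2247.4 − 1071.55)/(2396 − 587) = 1175.85/1809 = 0.65
a = 1071.55 − 0.65(587) = 690
Equilibrium: Y = 690 + 0.65Y + 680.25
0.35Y = 1370.25, so Y = 1370.25/0.35 = 3915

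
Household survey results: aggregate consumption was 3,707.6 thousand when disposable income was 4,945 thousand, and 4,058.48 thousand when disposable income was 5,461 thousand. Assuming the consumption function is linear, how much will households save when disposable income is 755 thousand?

S = -103.4

MPC = (4058.48 − 3707.6)/(5461 − 4945) = 350.88/516 = 0.68
a = 3707.6 − 0.68(4945) = 3707.6 − 3362.6 = 345
C = 345 + 0.68(755) = 858.4
S = 755 − 858.4 = -103.4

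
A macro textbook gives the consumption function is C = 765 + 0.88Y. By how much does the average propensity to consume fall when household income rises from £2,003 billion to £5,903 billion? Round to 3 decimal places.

At Y = 2003: C = 765 + 0.88(2003) = 2527.64, APC = 2527.64/2003 = 1.2619
At Y = 5903: C = 5959.64, APC = 5959.64/5903 = 1.0096
Fall in APC = 1.2619 − 1.0096 = 0.2523 ≈ 0.252

ΔAPC = 0.252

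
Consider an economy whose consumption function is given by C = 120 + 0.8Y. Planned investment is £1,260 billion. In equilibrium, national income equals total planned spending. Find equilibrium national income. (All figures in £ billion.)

Y = C + I = 120 + 0.8Y + 1260
Y − 0.8Y = 1380
0.2Y = 1380, so Y = 1380/0.2 = 6900

Y = 6900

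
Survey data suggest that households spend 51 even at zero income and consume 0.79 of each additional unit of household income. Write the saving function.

S = -51 + 0.21Y

S = Y − C = Y − (51 + 0.79Y) = -51 + (1 − 0.79)Y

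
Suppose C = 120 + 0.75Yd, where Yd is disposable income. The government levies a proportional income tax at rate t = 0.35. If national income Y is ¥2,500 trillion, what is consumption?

C = 1338.75

Yd = (1 − 0.35)(2500) = 0.65(2500) = 1625
C = 120 + 0.75(1625) = 120 + 1218.75 = 1338.75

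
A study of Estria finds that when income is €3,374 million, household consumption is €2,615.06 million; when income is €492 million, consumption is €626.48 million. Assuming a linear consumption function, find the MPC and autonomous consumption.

MPC = ΔC/ΔY = (2615.06 − 626.48)/(3374 − 492) = 1988.58/2882 = 0.69
a = C − MPC·Y = 626.48 − 0.69(492) = 626.48 − 339.48 = 287

MPC = 0.69; a = 287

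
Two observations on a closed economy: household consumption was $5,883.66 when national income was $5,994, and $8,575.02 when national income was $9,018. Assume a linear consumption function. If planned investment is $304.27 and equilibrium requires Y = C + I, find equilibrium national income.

MPC = (8575.02 − 5883.66)/(9018 − 5994) = 2691.36/3024 = 0.89
a = 5883.66 − 0.89(5994) = 549
Equilibrium: Y = 549 + 0.89Y + 304.27
0.11Y = 853.27, so Y = 853.27/0.11 = 7757

Y = 7757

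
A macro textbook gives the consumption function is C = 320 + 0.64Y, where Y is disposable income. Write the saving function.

S = -320 + 0.36Y

S = Y − C = Y − (320 + 0.64Y) = -320 + (1 − 0.64)Y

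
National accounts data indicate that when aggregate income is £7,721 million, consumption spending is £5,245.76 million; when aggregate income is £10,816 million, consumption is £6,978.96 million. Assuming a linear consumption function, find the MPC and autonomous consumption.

MPC = 0.56; a = 922

MPC = ΔC/ΔY = (6978.96 − 5245.76)/(10816 − 7721) = 1733.2/3095 = 0.56
a = C − MPC·Y = 5245.76 − 0.56(7721) = 5245.76 − 4323.76 = 922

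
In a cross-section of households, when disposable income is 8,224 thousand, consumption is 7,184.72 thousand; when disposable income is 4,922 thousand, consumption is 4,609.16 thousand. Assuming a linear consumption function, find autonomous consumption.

MPC = ΔC/ΔY = (7184.72 − 4609.16)/(8224 − 4922) = 2575.56/3302 = 0.78
a = C − MPC·Y = 4609.16 − 0.78(4922) = 4609.16 − 3839.16 = 770

a = 770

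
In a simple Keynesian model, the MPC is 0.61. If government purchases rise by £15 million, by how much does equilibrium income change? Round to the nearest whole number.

The multiplier is 1/(1 − MPC) = 1/0.39.
ΔY = 15/0.39 = 38.46 ≈ 38

ΔY ≈ 38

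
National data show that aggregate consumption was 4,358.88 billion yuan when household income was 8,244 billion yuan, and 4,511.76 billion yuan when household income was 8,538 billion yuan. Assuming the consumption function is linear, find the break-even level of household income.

MPC = (4511.76 − 4358.88)/(8538 − 8244) = 152.88/294 = 0.52
a = 4358.88 − 0.52(8244) = 4358.88 − 4286.88 = 72
Break-even: Y = a/(1−MPC) = 72/0.48 = 150

Y = 150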